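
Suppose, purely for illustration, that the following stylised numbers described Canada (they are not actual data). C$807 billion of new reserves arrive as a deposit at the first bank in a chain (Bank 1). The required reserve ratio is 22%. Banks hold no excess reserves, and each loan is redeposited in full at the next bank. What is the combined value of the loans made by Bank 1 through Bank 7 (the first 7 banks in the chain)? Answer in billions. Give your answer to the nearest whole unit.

C$2359 billion

Bank i lends (1 − rr)^i of the original deposit: Bank 1 lends 807·0.7800 = 629.4600, Bank 2 lends 807·0.7800² = 490.9788, and so on.
Summing a geometric series: total = 807·[0.7800·(1 − 0.7800^7) / (1 − 0.7800)] ≈ 2358.5990 billion.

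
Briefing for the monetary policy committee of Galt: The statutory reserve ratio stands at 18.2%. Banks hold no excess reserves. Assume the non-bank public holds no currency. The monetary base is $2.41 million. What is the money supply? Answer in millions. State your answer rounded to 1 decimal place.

$13.2 million

With no currency drain or excess reserves, the money multiplier is m = 1/rr = 1/0.182 ≈ 5.4945.
Money supply M = m × MB = 5.4945 × 2.41 ≈ 13.2417 million.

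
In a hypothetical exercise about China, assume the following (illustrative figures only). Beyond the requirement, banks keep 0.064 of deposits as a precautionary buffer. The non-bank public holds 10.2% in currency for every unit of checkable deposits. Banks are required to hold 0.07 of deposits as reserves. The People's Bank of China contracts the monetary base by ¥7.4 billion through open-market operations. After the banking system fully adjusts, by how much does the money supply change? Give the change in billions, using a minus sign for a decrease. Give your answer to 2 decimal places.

-34.55 billion

The money multiplier is m = (1 + c) / (rr + e + c) = (1 + 0.102) / (0.07 + 0.064 + 0.102) ≈ 4.6695.
The sale removes 7.4 billion of base, so ΔM = m × ΔMB = 4.6695 × (−7.4) = -34.5543 billion.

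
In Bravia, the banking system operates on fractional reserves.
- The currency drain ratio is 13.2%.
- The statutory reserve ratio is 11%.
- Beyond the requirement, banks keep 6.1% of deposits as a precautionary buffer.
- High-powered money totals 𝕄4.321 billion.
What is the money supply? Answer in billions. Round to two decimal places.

𝕄16.14 billion

The money multiplier is m = (1 + c) / (rr + e + c) = (1 + 0.132) / (0.11 + 0.061 + 0.132) ≈ 3.7360.
So M = m × MB = 3.7360 × 4.321 ≈ 16.1433 billion.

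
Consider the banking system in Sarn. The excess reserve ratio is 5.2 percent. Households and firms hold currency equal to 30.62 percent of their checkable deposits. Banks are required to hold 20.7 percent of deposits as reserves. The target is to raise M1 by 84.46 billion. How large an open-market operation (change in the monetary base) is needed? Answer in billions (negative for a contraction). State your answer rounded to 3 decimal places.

The money multiplier is m = (1 + c) / (rr + e + c) = (1 + 0.3062) / (0.207 + 0.052 + 0.3062) ≈ 2.311040.
ΔMB = ΔM / m = (+84.46) / 2.311040 ≈ 36.5463 billion.

36.546 billion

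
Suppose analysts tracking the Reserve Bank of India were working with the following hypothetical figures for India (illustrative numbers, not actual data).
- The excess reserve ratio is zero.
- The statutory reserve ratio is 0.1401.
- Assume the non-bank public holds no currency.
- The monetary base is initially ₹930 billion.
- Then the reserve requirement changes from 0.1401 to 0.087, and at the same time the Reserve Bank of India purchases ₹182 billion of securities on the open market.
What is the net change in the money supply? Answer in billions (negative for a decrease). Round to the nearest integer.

₹6143 billion

Before: m₁ = 1 / (0.1401) ≈ 7.13776, MB₁ = 930, so M₁ = 7.13776 × 930 = 6638.1168 billion.
After: m₂ = 1 / (0.087) ≈ 11.49425, MB₂ = 930 + 182 = 1112, so M₂ = 11.49425 × 1112 = 12781.606 billion.
ΔM = M₂ − M₁ = 12781.606 − 6638.1168 = 6143.4892 billion.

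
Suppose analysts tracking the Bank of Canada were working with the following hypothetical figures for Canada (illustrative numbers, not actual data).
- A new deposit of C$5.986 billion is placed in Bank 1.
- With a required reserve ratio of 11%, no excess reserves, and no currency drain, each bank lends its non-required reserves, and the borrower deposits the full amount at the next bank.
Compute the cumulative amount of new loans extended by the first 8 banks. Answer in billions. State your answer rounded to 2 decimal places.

Bank i lends (1 − rr)^i of the original deposit: Bank 1 lends 5.986·0.8900 ≈ 5.3275, Bank 2 lends 5.986·0.8900² ≈ 4.7415, and so on.
Summing a geometric series: total = 5.986·[0.8900·(1 − 0.8900^8) / (1 − 0.8900)] ≈ 29.3664 billion.

C$29.37 billion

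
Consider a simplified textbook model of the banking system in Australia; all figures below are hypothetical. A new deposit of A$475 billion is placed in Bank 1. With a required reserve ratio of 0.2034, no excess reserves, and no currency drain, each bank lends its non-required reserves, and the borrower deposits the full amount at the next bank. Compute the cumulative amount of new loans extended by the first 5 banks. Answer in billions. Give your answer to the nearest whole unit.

A$1264 billion

Bank i lends (1 − rr)^i of the original deposit: Bank 1 lends 475·0.7966 = 378.3850, Bank 2 lends 475·0.7966² ≈ 301.4215, and so on.
Summing a geometric series: total = 475·[0.7966·(1 − 0.7966^5) / (1 − 0.7966)] ≈ 1263.5608 billion.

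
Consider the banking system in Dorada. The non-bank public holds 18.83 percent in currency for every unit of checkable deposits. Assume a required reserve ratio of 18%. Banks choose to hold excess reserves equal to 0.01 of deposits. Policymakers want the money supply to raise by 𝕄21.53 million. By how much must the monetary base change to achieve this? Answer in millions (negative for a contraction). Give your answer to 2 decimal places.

𝕄6.85 million

The money multiplier is m = (1 + c) / (rr + e + c) = (1 + 0.1883) / (0.18 + 0.01 + 0.1883) ≈ 3.14116.
ΔMB = ΔM / m = (+21.53) / 3.14116 ≈ 6.8542 million.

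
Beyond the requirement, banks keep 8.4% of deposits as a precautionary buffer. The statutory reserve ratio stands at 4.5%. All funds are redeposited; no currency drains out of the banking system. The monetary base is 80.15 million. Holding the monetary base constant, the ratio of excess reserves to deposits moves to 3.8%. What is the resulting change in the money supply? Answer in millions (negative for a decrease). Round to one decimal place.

344.3 million

Initially m₁ = 1 / (0.045 + 0.084) ≈ 7.7519, so M₁ = 7.7519 × 80.15 ≈ 621.3148 million.
After the change m₂ = 1 / (0.045 + 0.038) ≈ 12.0482, so M₂ = 12.0482 × 80.15 ≈ 965.6632 million.
ΔM = M₂ − M₁ = 965.6632 − 621.3148 = 344.3484 million.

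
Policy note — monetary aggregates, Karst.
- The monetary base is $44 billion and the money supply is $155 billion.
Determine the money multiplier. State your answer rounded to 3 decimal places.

The money multiplier is m = M / MB = 155 / 44 ≈ 3.52273.

3.523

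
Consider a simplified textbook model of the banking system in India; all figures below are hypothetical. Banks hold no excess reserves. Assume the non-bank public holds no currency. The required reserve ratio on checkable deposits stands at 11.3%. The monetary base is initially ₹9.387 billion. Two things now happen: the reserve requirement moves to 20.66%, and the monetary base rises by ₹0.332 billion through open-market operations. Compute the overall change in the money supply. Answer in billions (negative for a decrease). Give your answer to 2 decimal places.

Before: m₁ = 1 / (0.113) ≈ 8.8496, MB₁ = 9.387, so M₁ = 8.8496 × 9.387 ≈ 83.0712 billion.
After: m₂ = 1 / (0.2066) ≈ 4.8403, MB₂ = 9.387 + 0.332 = 9.719, so M₂ = 4.8403 × 9.719 ≈ 47.0429 billion.
ΔM = M₂ − M₁ = 47.0429 − 83.0712 = -36.0283 billion.

-36.03 billion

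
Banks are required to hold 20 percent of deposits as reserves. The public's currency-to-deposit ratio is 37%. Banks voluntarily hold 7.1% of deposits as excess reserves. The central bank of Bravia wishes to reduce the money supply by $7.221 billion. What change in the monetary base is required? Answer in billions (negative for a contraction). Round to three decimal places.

-3.379 billion

The money multiplier is m = (1 + c) / (rr + e + c) = (1 + 0.37) / (0.2 + 0.071 + 0.37) ≈ 2.13729.
ΔMB = ΔM / m = (−7.221) / 2.13729 ≈ -3.3786 billion.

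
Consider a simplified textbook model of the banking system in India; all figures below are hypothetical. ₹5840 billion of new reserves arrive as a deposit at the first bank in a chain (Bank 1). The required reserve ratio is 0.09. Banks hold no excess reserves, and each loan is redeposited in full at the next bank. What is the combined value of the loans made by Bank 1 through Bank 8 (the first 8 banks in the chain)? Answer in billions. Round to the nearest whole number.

Bank i lends (1 − rr)^i of the original deposit: Bank 1 lends 5840·0.9100 = 5314.4000, Bank 2 lends 5840·0.9100² = 4836.1040, and so on.
Summing a geometric series: total = 5840·[0.9100·(1 − 0.9100^8) / (1 − 0.9100)] ≈ 31280.9996 billion.

₹31281 billion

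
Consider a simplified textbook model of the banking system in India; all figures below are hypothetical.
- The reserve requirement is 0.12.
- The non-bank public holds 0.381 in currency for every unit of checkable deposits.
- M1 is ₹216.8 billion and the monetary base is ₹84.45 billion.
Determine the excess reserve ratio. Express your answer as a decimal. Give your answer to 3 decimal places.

Using m = M/MB = 216.8/84.45 ≈ 2.567200. Since m = (1 + c)/(c + rr + e), the denominator satisfies c + rr + e = (1 + c)/m = (1 + 0.381) / 2.567200 ≈ 0.537940.
With c = 0.381 and rr = 0.12, the excess reserve ratio is 0.537940 − 0.381 − 0.12 = 0.03694.

0.037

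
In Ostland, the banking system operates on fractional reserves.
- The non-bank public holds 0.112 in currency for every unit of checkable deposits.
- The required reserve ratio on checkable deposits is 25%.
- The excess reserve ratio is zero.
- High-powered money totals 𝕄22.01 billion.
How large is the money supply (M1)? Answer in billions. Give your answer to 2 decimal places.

𝕄67.61 billion

The money multiplier is m = (1 + c) / (rr + c) = (1 + 0.112) / (0.25 + 0.112) ≈ 3.07182.
So M = m × MB = 3.07182 × 22.01 ≈ 67.6108 billion.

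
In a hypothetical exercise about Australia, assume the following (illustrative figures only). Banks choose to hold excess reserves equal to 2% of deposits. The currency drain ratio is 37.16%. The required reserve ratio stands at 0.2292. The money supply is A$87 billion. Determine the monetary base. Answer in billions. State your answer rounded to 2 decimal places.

The money multiplier is m = (1 + c) / (rr + e + c) = (1 + 0.3716) / (0.2292 + 0.02 + 0.3716) ≈ 2.20941.
MB = M / m = 87 / 2.20941 ≈ 39.377 billion.

A$39.38 billion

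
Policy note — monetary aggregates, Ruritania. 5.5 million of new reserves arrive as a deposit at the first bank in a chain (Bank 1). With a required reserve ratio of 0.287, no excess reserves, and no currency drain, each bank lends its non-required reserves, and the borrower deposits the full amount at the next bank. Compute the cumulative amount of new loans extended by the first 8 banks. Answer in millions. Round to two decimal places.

Bank i lends (1 − rr)^i of the original deposit: Bank 1 lends 5.5·0.7130 = 3.9215, Bank 2 lends 5.5·0.7130² ≈ 2.7960, and so on.
Summing a geometric series: total = 5.5·[0.7130·(1 − 0.7130^8) / (1 − 0.7130)] ≈ 12.7512 million.

12.75 million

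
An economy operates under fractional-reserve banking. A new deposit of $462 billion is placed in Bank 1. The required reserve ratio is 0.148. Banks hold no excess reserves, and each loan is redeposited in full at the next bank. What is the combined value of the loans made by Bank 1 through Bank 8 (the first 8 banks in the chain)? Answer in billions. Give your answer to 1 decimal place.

Bank i lends (1 − rr)^i of the original deposit: Bank 1 lends 462·0.8520 = 393.6240, Bank 2 lends 462·0.8520² ≈ 335.3676, and so on.
Summing a geometric series: total = 462·[0.8520·(1 − 0.8520^8) / (1 − 0.8520)] ≈ 1921.1452 billion.

$1921.1 billion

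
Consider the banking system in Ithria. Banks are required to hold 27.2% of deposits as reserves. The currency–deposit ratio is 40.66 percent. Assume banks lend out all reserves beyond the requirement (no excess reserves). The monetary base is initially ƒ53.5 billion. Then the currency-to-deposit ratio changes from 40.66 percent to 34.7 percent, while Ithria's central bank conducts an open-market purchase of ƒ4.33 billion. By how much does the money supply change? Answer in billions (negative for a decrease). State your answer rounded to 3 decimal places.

ƒ14.949 billion

Before: m₁ = (1 + 0.4066) / (0.272 + 0.4066) ≈ 2.072797, MB₁ = 53.5, so M₁ = 2.072797 × 53.5 ≈ 110.8946 billion.
After: m₂ = (1 + 0.347) / (0.272 + 0.347) ≈ 2.176090, MB₂ = 53.5 + 4.33 = 57.83, so M₂ = 2.176090 × 57.83 ≈ 125.8433 billion.
ΔM = M₂ − M₁ = 125.8433 − 110.8946 = 14.9487 billion.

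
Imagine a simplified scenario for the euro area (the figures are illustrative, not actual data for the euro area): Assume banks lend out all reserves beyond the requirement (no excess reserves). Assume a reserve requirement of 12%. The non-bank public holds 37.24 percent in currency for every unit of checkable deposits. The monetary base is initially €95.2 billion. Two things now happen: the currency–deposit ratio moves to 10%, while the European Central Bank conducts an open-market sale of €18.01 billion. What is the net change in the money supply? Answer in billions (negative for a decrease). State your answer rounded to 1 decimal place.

€120.6 billion

Before: m₁ = (1 + 0.3724) / (0.12 + 0.3724) ≈ 2.7872, MB₁ = 95.2, so M₁ = 2.7872 × 95.2 ≈ 265.3414 billion.
After: m₂ = (1 + 0.1) / (0.12 + 0.1) = 5, MB₂ = 95.2 − 18.01 = 77.19, so M₂ = 5 × 77.19 = 385.95 billion.
ΔM = M₂ − M₁ = 385.95 − 265.3414 = 120.6086 billion.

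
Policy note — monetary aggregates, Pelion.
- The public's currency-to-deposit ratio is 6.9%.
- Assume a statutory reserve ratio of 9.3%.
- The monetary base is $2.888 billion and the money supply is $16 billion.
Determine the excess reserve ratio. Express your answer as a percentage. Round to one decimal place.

Using m = M/MB = 16/2.888 ≈ 5.540166. Since m = (1 + c)/(c + rr + e), the denominator satisfies c + rr + e = (1 + c)/m = (1 + 0.069) / 5.540166 ≈ 0.192955.
With c = 0.069 and rr = 0.093, the excess reserve ratio is 0.192955 − 0.069 − 0.093 = 0.030955.

3.1%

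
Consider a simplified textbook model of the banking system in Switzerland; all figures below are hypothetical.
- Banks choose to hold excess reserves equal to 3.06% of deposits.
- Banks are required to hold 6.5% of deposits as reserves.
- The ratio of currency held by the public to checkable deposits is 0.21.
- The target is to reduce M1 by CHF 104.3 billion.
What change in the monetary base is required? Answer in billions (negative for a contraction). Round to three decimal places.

The money multiplier is m = (1 + c) / (rr + e + c) = (1 + 0.21) / (0.065 + 0.0306 + 0.21) ≈ 3.9594241.
ΔMB = ΔM / m = (−104.3) / 3.9594241 ≈ -26.3422 billion.

-26.342 billion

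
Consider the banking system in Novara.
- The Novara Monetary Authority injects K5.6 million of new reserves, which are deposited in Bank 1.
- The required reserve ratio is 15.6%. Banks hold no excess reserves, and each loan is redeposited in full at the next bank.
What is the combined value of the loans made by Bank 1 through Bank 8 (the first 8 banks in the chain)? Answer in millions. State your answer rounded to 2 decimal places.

K22.50 million

Bank i lends (1 − rr)^i of the original deposit: Bank 1 lends 5.6·0.8440 = 4.7264, Bank 2 lends 5.6·0.8440² ≈ 3.9891, and so on.
Summing a geometric series: total = 5.6·[0.8440·(1 − 0.8440^8) / (1 − 0.8440)] ≈ 22.4965 million.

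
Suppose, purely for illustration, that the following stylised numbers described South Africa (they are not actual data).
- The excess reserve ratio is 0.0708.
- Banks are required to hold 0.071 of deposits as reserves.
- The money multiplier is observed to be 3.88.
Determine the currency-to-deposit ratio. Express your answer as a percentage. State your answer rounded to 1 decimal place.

15.6%

Using m = 3.88. From m = (1 + c)/(c + rr + e), rearranging gives 1 + c = m·(c + rr + e), so c·(1 − m) = m·(rr + e) − 1.
Hence c = [m·(rr + e) − 1]/(1 − m) = [3.88 × (0.071 + 0.0708) − 1] / (1 − 3.88) ≈ 0.156186.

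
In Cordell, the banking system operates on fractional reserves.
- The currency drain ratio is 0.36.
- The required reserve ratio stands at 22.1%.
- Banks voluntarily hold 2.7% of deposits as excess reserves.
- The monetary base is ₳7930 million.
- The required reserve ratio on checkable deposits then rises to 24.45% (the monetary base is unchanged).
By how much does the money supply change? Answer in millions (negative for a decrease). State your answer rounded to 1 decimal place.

Initially m₁ = (1 + 0.36) / (0.221 + 0.027 + 0.36) ≈ 2.236842, so M₁ = 2.236842 × 7930 ≈ 17738.1571 million.
After the change m₂ = (1 + 0.36) / (0.2445 + 0.027 + 0.36) ≈ 2.153603, so M₂ = 2.153603 × 7930 ≈ 17078.0718 million.
ΔM = M₂ − M₁ = 17078.0718 − 17738.1571 = -660.0853 million.

-660.1 million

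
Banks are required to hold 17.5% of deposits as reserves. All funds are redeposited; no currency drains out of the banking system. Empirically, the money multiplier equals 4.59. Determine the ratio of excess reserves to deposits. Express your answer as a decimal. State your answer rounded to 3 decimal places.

Using m = 4.59. Since m = (1 + c)/(c + rr + e), the denominator satisfies c + rr + e = (1 + c)/m = (1 + 0) / 4.59 ≈ 0.217865.
With c = 0 and rr = 0.175, the ratio of excess reserves to deposits is 0.217865 − 0 − 0.175 = 0.042865.

0.043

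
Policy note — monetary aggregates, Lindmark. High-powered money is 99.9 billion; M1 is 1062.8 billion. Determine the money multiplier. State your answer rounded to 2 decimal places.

10.64

The money multiplier is m = M / MB = 1062.8 / 99.9 ≈ 10.63864.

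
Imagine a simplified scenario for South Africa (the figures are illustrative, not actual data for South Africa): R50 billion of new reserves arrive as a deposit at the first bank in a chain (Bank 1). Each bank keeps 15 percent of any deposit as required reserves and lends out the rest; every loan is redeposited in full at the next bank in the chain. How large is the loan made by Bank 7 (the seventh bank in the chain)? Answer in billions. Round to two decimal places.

Each bank lends a fraction (1 − rr) = 0.8500 of the deposit it receives, so Bank 7 receives 50·0.8500^6 and lends 50·0.8500^7 ≈ 16.0289 billion.

R16.03 billion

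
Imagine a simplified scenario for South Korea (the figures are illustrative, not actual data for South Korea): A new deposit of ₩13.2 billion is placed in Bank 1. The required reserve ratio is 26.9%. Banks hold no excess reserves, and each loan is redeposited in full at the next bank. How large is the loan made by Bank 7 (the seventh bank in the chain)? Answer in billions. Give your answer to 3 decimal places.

Each bank lends a fraction (1 − rr) = 0.7310 of the deposit it receives, so Bank 7 receives 13.2·0.7310^6 and lends 13.2·0.7310^7 ≈ 1.4723 billion.

₩1.472 billion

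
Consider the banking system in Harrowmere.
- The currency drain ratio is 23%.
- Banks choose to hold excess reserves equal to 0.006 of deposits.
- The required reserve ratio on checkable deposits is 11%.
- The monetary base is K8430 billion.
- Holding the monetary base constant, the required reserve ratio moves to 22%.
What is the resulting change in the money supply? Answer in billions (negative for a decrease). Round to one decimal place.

-7229.1 billion

Initially m₁ = (1 + 0.23) / (0.11 + 0.006 + 0.23) ≈ 3.554913, so M₁ = 3.554913 × 8430 ≈ 29967.9166 billion.
After the change m₂ = (1 + 0.23) / (0.22 + 0.006 + 0.23) ≈ 2.697368, so M₂ = 2.697368 × 8430 ≈ 22738.8122 billion.
ΔM = M₂ − M₁ = 22738.8122 − 29967.9166 = -7229.1044 billion.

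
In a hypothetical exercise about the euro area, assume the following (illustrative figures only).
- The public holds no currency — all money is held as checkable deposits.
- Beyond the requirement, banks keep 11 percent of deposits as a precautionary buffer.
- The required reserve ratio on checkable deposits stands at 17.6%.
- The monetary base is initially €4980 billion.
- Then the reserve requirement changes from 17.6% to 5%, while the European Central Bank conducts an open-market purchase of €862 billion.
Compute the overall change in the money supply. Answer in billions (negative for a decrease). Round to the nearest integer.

€19100 billion

Before: m₁ = 1 / (0.176 + 0.11) ≈ 3.49650, MB₁ = 4980, so M₁ = 3.49650 × 4980 = 17412.57 billion.
After: m₂ = 1 / (0.05 + 0.11) = 6.25, MB₂ = 4980 + 862 = 5842, so M₂ = 6.25 × 5842 = 36512.5 billion.
ΔM = M₂ − M₁ = 36512.5 − 17412.57 = 19099.93 billion.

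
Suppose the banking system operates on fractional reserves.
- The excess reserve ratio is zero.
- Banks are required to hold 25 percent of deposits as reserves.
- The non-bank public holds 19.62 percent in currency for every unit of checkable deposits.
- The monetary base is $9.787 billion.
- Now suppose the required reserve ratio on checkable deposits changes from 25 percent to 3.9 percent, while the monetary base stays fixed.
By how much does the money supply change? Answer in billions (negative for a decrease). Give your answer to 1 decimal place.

Initially m₁ = (1 + 0.1962) / (0.25 + 0.1962) ≈ 2.6809, so M₁ = 2.6809 × 9.787 ≈ 26.238 billion.
After the change m₂ = (1 + 0.1962) / (0.039 + 0.1962) ≈ 5.0859, so M₂ = 5.0859 × 9.787 ≈ 49.7757 billion.
ΔM = M₂ − M₁ = 49.7757 − 26.238 = 23.5377 billion.

$23.5 billion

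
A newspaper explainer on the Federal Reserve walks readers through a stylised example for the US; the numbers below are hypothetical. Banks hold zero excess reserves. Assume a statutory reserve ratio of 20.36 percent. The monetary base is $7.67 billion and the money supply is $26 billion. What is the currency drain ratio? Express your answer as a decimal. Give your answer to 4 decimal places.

Using m = M/MB = 26/7.67 ≈ 3.389831. From m = (1 + c)/(c + rr + e), rearranging gives 1 + c = m·(c + rr + e), so c·(1 − m) = m·(rr + e) − 1.
Hence c = [m·(rr + e) − 1]/(1 − m) = [3.389831 × (0.2036 + 0) − 1] / (1 − 3.389831) ≈ 0.129645.

0.1296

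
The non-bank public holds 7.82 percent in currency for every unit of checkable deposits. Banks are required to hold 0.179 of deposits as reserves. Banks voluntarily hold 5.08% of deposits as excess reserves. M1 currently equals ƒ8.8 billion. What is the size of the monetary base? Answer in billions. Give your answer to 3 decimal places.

The money multiplier is m = (1 + c) / (rr + e + c) = (1 + 0.0782) / (0.179 + 0.0508 + 0.0782) ≈ 3.50065.
MB = M / m = 8.8 / 3.50065 ≈ 2.5138 billion.

ƒ2.514 billion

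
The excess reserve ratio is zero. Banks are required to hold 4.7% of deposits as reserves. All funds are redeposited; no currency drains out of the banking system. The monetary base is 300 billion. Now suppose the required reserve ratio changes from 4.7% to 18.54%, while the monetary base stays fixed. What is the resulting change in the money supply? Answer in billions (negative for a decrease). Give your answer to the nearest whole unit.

Initially m₁ = 1 / (0.047) ≈ 21.2766, so M₁ = 21.2766 × 300 = 6382.98 billion.
After the change m₂ = 1 / (0.1854) ≈ 5.3937, so M₂ = 5.3937 × 300 = 1618.11 billion.
ΔM = M₂ − M₁ = 1618.11 − 6382.98 = -4764.87 billion.

-4765 billion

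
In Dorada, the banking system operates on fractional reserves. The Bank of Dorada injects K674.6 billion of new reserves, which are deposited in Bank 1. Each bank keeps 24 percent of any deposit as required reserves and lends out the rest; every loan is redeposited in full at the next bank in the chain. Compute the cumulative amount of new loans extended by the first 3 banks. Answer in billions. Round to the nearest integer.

Bank i lends (1 − rr)^i of the original deposit: Bank 1 lends 674.6·0.7600 = 512.6960, Bank 2 lends 674.6·0.7600² ≈ 389.6490, and so on.
Summing a geometric series: total = 674.6·[0.7600·(1 − 0.7600^3) / (1 − 0.7600)] ≈ 1198.4782 billion.

K1198 billion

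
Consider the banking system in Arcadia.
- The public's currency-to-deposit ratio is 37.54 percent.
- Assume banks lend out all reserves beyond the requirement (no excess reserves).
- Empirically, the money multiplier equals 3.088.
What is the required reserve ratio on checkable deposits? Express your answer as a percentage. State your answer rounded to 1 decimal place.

Using m = 3.088. Since m = (1 + c)/(c + rr + e), the denominator satisfies c + rr + e = (1 + c)/m = (1 + 0.3754) / 3.088 ≈ 0.445402.
With c = 0.3754 and e = 0, the required reserve ratio on checkable deposits is 0.445402 − 0.3754 − 0 = 0.070002.

7.0%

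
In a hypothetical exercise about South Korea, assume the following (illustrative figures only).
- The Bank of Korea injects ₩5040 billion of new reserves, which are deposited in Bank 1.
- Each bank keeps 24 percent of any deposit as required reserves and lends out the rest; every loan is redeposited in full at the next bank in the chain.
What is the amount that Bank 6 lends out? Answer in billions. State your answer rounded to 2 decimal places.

₩971.21 billion

Each bank lends a fraction (1 − rr) = 0.7600 of the deposit it receives, so Bank 6 receives 5040·0.7600^5 and lends 5040·0.7600^6 ≈ 971.2076 billion.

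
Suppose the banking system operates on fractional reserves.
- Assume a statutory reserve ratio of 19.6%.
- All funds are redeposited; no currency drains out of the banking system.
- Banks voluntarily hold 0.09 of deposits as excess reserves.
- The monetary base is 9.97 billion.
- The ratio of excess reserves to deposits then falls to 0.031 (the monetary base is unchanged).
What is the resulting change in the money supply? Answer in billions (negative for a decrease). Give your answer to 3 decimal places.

9.061 billion

Initially m₁ = 1 / (0.196 + 0.09) ≈ 3.49650, so M₁ = 3.49650 × 9.97 ≈ 34.8601 billion.
After the change m₂ = 1 / (0.196 + 0.031) ≈ 4.40529, so M₂ = 4.40529 × 9.97 ≈ 43.9207 billion.
ΔM = M₂ − M₁ = 43.9207 − 34.8601 = 9.0606 billion.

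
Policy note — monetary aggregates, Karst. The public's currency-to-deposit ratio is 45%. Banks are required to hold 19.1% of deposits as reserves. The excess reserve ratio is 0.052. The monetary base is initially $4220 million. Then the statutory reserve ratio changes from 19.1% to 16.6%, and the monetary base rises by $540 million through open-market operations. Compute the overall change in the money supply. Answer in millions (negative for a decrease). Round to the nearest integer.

$1503 million

Before: m₁ = (1 + 0.45) / (0.191 + 0.052 + 0.45) ≈ 2.09235, MB₁ = 4220, so M₁ = 2.09235 × 4220 = 8829.717 million.
After: m₂ = (1 + 0.45) / (0.166 + 0.052 + 0.45) ≈ 2.17066, MB₂ = 4220 + 540 = 4760, so M₂ = 2.17066 × 4760 = 10332.3416 million.
ΔM = M₂ − M₁ = 10332.3416 − 8829.717 = 1502.6246 million.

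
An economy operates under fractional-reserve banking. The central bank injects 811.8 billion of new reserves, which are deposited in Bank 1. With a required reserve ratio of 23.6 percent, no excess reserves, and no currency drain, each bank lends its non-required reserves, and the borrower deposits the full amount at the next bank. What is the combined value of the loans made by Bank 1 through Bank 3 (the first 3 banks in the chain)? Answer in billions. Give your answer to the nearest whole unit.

Bank i lends (1 − rr)^i of the original deposit: Bank 1 lends 811.8·0.7640 = 620.2152, Bank 2 lends 811.8·0.7640² ≈ 473.8444, and so on.
Summing a geometric series: total = 811.8·[0.7640·(1 − 0.7640^3) / (1 − 0.7640)] ≈ 1456.0767 billion.

1456 billion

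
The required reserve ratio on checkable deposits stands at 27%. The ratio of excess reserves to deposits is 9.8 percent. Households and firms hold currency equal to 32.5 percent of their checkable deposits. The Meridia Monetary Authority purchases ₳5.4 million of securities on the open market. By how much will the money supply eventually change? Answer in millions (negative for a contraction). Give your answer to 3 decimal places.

The money multiplier is m = (1 + c) / (rr + e + c) = (1 + 0.325) / (0.27 + 0.098 + 0.325) ≈ 1.91198.
The purchase adds 5.4 million of base, so ΔM = m × ΔMB = 1.91198 × (+5.4) ≈ 10.3247 million.

₳10.325 million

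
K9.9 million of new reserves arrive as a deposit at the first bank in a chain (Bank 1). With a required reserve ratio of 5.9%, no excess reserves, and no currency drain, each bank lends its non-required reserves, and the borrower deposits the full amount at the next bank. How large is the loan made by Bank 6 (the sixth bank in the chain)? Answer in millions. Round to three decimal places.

Each bank lends a fraction (1 − rr) = 0.9410 of the deposit it receives, so Bank 6 receives 9.9·0.9410^5 and lends 9.9·0.9410^6 ≈ 6.8734 million.

K6.873 million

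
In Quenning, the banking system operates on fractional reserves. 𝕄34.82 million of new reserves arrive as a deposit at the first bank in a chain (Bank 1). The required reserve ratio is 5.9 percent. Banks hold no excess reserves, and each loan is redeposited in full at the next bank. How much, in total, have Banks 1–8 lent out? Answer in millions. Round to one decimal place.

Bank i lends (1 − rr)^i of the original deposit: Bank 1 lends 34.82·0.9410 ≈ 32.7656, Bank 2 lends 34.82·0.9410² ≈ 30.8324, and so on.
Summing a geometric series: total = 34.82·[0.9410·(1 − 0.9410^8) / (1 − 0.9410)] ≈ 213.9339 million.

𝕄213.9 million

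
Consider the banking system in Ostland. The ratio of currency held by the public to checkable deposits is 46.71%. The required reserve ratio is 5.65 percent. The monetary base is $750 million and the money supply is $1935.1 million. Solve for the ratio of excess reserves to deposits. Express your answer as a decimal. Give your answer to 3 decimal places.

0.045

Using m = M/MB = 1935.1/750 ≈ 2.580133. Since m = (1 + c)/(c + rr + e), the denominator satisfies c + rr + e = (1 + c)/m = (1 + 0.4671) / 2.580133 ≈ 0.568614.
With c = 0.4671 and rr = 0.0565, the ratio of excess reserves to deposits is 0.568614 − 0.4671 − 0.0565 = 0.045014.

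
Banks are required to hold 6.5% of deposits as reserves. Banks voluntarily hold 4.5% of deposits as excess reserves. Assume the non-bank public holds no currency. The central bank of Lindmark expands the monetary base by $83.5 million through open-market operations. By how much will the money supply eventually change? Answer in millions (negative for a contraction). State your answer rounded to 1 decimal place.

$759.1 million

The money multiplier is m = 1 / (rr + e) = 1 / (0.065 + 0.045) ≈ 9.0909.
The purchase adds 83.5 million of base, so ΔM = m × ΔMB = 9.0909 × (+83.5) ≈ 759.0901 million.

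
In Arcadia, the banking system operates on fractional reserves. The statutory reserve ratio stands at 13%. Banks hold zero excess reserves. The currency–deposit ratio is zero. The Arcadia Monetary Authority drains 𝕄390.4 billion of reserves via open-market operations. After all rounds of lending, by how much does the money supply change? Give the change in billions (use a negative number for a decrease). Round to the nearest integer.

-3003 billion

The simple money multiplier is m = 1/rr = 1/0.13 ≈ 7.6923.
An open-market sale reduces the monetary base by 390.4 billion, so ΔM = m × ΔMB = 7.6923 × (−390.4) ≈ -3003.0739 billion.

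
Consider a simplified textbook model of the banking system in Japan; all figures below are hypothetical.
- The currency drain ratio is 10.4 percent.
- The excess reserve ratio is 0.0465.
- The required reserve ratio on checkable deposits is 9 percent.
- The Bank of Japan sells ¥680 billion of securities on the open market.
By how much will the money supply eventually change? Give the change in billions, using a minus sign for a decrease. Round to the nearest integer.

The money multiplier is m = (1 + c) / (rr + e + c) = (1 + 0.104) / (0.09 + 0.0465 + 0.104) ≈ 4.5904.
The sale removes 680 billion of base, so ΔM = m × ΔMB = 4.5904 × (−680) = -3121.472 billion.

-3121 billion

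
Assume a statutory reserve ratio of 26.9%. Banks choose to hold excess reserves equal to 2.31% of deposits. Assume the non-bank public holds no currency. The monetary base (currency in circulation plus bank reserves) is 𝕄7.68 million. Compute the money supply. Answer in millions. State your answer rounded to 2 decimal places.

𝕄26.29 million

The money multiplier is m = 1 / (rr + e) = 1 / (0.269 + 0.0231) ≈ 3.4235.
So M = m × MB = 3.4235 × 7.68 ≈ 26.2925 million.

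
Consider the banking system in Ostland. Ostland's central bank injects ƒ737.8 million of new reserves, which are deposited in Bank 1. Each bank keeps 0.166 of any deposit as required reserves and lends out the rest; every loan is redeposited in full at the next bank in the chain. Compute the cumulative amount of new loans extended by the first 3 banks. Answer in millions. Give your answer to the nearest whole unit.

Bank i lends (1 − rr)^i of the original deposit: Bank 1 lends 737.8·0.8340 = 615.3252, Bank 2 lends 737.8·0.8340² ≈ 513.1812, and so on.
Summing a geometric series: total = 737.8·[0.8340·(1 − 0.8340^3) / (1 − 0.8340)] ≈ 1556.4996 million.

ƒ1556 million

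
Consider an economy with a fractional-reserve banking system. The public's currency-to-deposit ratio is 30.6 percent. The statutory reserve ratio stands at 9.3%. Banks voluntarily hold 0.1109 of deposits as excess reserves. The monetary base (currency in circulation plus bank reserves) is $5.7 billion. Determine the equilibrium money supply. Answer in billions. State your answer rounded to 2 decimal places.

The money multiplier is m = (1 + c) / (rr + e + c) = (1 + 0.306) / (0.093 + 0.1109 + 0.306) ≈ 2.5613.
So M = m × MB = 2.5613 × 5.7 ≈ 14.5994 billion.

$14.60 billion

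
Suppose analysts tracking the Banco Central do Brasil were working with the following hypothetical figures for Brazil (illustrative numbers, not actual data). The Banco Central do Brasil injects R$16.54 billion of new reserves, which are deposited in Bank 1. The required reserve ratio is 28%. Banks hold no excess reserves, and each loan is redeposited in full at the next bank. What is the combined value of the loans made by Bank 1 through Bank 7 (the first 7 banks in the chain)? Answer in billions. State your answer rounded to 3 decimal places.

Bank i lends (1 − rr)^i of the original deposit: Bank 1 lends 16.54·0.7200 = 11.9088, Bank 2 lends 16.54·0.7200² ≈ 8.5743, and so on.
Summing a geometric series: total = 16.54·[0.7200·(1 − 0.7200^7) / (1 − 0.7200)] ≈ 38.2653 billion.

R$38.265 billion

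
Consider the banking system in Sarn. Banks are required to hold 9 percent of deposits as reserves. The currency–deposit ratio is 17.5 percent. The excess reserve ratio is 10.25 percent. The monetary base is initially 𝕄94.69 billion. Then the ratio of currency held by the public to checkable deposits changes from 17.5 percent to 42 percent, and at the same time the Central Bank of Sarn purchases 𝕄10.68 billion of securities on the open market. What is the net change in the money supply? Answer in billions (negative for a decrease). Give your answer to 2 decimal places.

Before: m₁ = (1 + 0.175) / (0.09 + 0.1025 + 0.175) ≈ 3.197279, MB₁ = 94.69, so M₁ = 3.197279 × 94.69 ≈ 302.7503 billion.
After: m₂ = (1 + 0.42) / (0.09 + 0.1025 + 0.42) ≈ 2.318367, MB₂ = 94.69 + 10.68 = 105.37, so M₂ = 2.318367 × 105.37 ≈ 244.2863 billion.
ΔM = M₂ − M₁ = 244.2863 − 302.7503 = -58.464 billion.

-58.46 billion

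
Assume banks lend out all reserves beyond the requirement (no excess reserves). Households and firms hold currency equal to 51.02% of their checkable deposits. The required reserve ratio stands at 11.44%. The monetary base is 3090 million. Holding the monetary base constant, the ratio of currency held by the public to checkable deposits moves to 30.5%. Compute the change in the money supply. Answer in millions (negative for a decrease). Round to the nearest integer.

2144 million

Initially m₁ = (1 + 0.5102) / (0.1144 + 0.5102) ≈ 2.41787, so M₁ = 2.41787 × 3090 = 7471.2183 million.
After the change m₂ = (1 + 0.305) / (0.1144 + 0.305) ≈ 3.11159, so M₂ = 3.11159 × 3090 = 9614.8131 million.
ΔM = M₂ − M₁ = 9614.8131 − 7471.2183 = 2143.5948 million.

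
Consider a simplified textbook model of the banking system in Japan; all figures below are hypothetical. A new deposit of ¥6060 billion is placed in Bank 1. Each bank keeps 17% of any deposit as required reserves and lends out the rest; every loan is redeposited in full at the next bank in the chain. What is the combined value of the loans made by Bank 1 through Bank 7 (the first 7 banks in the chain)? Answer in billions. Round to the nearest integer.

Bank i lends (1 − rr)^i of the original deposit: Bank 1 lends 6060·0.8300 = 5029.8000, Bank 2 lends 6060·0.8300² = 4174.7340, and so on.
Summing a geometric series: total = 6060·[0.8300·(1 − 0.8300^7) / (1 − 0.8300)] ≈ 21558.2995 billion.

¥21558 billion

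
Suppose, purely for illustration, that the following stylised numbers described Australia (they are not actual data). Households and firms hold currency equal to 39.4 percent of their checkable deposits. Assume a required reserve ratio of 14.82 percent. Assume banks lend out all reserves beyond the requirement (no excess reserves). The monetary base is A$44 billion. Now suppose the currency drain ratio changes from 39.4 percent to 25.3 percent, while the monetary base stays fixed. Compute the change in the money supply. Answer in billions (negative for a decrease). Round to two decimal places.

Initially m₁ = (1 + 0.394) / (0.1482 + 0.394) ≈ 2.57101, so M₁ = 2.57101 × 44 ≈ 113.1244 billion.
After the change m₂ = (1 + 0.253) / (0.1482 + 0.253) ≈ 3.12313, so M₂ = 3.12313 × 44 ≈ 137.4177 billion.
ΔM = M₂ − M₁ = 137.4177 − 113.1244 = 24.2933 billion.

A$24.29 billion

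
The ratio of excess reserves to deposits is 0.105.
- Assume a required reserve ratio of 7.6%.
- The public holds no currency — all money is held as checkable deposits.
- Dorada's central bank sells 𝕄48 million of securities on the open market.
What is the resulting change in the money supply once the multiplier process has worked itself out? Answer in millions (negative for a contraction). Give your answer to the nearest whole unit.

-265 million

The money multiplier is m = 1 / (rr + e) = 1 / (0.076 + 0.105) ≈ 5.5249.
The sale removes 48 million of base, so ΔM = m × ΔMB = 5.5249 × (−48) = -265.1952 million.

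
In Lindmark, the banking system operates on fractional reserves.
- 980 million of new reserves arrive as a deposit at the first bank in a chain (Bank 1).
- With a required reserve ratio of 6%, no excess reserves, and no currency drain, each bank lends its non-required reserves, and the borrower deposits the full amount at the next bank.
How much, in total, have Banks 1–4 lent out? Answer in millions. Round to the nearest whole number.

Bank i lends (1 − rr)^i of the original deposit: Bank 1 lends 980·0.9400 = 921.2000, Bank 2 lends 980·0.9400² = 865.9280, and so on.
Summing a geometric series: total = 980·[0.9400·(1 − 0.9400^4) / (1 − 0.9400)] ≈ 3366.2343 million.

3366 million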